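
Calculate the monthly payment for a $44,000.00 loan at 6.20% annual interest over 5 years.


Loan payment formula: PMT = PV × r / (1 − (1 + r)^(−n))
Monthly rate r = 0.062/12 ≈ 0.00516667, n = 60 months
Denominator: 1 − (1 + 0.062/12)^(−60) = 0.265967
PMT = $44,000.00 × (0.062/12) / 0.265967
PMT = $854.74 per month

PMT = PV × r / (1-(1+r)^(-n)) = $854.74/month


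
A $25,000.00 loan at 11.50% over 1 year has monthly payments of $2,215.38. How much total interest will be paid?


Total paid over the life of the loan = PMT × n.
Total paid = $2,215.38 × 12 = $26,584.56
Total interest = total paid − principal = $26,584.56 − $25,000.00 = $1,584.56

Total interest = (PMT × n) - PV = $1,584.56


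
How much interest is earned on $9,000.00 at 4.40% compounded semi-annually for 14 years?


Compound interest earned = final amount − principal.
A = P(1 + r/n)^(nt) = $9,000.00 × (1 + 0.044/2)^(2 × 14) = $16,552.65
Interest = A − P = $16,552.65 − $9,000.00 = $7,552.65

Interest = A - P = $7,552.65


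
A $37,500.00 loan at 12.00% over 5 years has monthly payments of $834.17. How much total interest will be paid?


Total paid over the life of the loan = PMT × n.
Total paid = $834.17 × 60 = $50,050.20
Total interest = total paid − principal = $50,050.20 − $37,500.00 = $12,550.20

Total interest = (PMT × n) - PV = $12,550.20


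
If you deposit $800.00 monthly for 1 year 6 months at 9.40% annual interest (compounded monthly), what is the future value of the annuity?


Future value of an ordinary annuity: FV = PMT × ((1 + r)^n − 1) / r
Monthly rate r = 0.094/12 ≈ 0.00783333, n = 18
FV = $800.00 × ((1 + 0.094/12)^18 − 1) / (0.094/12)
FV = $800.00 × 19.250074
FV = $15,400.06

FV = PMT × ((1+r)^n - 1)/r = $15,400.06


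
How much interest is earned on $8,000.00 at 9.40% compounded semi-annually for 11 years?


Compound interest earned = final amount − principal.
A = P(1 + r/n)^(nt) = $8,000.00 × (1 + 0.094/2)^(2 × 11) = $21,974.40
Interest = A − P = $21,974.40 − $8,000.00 = $13,974.40

Interest = A - P = $13,974.40


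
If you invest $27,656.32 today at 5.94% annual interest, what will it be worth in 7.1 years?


Future value formula: FV = PV × (1 + r)^t
FV = $27,656.32 × (1 + 0.0594)^7.1
FV = $27,656.32 × 1.5063496
FV = $41,660.09

FV = PV × (1 + r)^t = $41,660.09


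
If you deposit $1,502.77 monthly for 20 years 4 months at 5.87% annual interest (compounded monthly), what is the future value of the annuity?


Future value of an ordinary annuity: FV = PMT × ((1 + r)^n − 1) / r
Monthly rate r = 0.0587/12 ≈ 0.00489167, n = 244
FV = $1,502.77 × ((1 + 0.0587/12)^244 − 1) / (0.0587/12)
FV = $1,502.77 × 467.987971
FV = $703,278.28

FV = PMT × ((1+r)^n - 1)/r = $703,278.28


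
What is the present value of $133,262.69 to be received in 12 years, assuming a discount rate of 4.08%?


Present value formula: PV = FV / (1 + r)^t
PV = $133,262.69 / (1 + 0.0408)^12
PV = $133,262.69 / 1.6158737
PV = $82,470.98

PV = FV / (1 + r)^t = $82,470.98


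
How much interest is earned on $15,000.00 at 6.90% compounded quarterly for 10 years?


Compound interest earned = final amount − principal.
A = P(1 + r/n)^(nt) = $15,000.00 × (1 + 0.069/4)^(4 × 10) = $29,730.29
Interest = A − P = $29,730.29 − $15,000.00 = $14,730.29

Interest = A - P = $14,730.29


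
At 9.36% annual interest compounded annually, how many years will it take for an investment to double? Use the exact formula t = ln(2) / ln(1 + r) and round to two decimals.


Doubling condition: (1 + r)^t = 2
Take ln of both sides: t × ln(1 + r) = ln(2)
t = ln(2) / ln(1 + r)
t = 0.693147 / 0.089475
t = 7.75

t = ln(2) / ln(1 + r) = 7.75 years


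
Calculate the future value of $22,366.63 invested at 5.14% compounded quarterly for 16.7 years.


Compound interest formula: A = P(1 + r/n)^(nt)
A = $22,366.63 × (1 + 0.0514/4)^(4 × 16.7)
Growth factor: (1 + 0.0514/4)^66.8 = 2.3464691
A = $22,366.63 × 2.3464691
A = $52,482.61

A = P(1 + r/n)^(nt) = $52,482.61


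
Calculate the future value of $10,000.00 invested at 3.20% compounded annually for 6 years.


Compound interest formula: A = P(1 + r/n)^(nt)
A = $10,000.00 × (1 + 0.032/1)^(1 × 6)
Growth factor: (1 + 0.032/1)^6 = 1.208031
A = $10,000.00 × 1.208031
A = $12,080.31

A = P(1 + r/n)^(nt) = $12,080.31


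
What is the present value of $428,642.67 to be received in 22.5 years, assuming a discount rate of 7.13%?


Present value formula: PV = FV / (1 + r)^t
PV = $428,642.67 / (1 + 0.0713)^22.5
PV = $428,642.67 / 4.7097718
PV = $91,011.35

PV = FV / (1 + r)^t = $91,011.35


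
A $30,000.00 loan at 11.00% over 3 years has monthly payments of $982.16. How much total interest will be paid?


Total paid over the life of the loan = PMT × n.
Total paid = $982.16 × 36 = $35,357.76
Total interest = total paid − principal = $35,357.76 − $30,000.00 = $5,357.76

Total interest = (PMT × n) - PV = $5,357.76


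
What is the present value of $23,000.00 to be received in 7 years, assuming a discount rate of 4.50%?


Present value formula: PV = FV / (1 + r)^t
PV = $23,000.00 / (1 + 0.045)^7
PV = $23,000.00 / 1.360862
PV = $16,901.05

PV = FV / (1 + r)^t = $16,901.05


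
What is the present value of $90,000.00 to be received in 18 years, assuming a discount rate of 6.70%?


Present value formula: PV = FV / (1 + r)^t
PV = $90,000.00 / (1 + 0.067)^18
PV = $90,000.00 / 3.213361
PV = $28,008.06

PV = FV / (1 + r)^t = $28,008.06


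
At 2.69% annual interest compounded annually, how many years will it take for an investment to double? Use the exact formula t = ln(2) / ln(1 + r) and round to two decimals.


Doubling condition: (1 + r)^t = 2
Take ln of both sides: t × ln(1 + r) = ln(2)
t = ln(2) / ln(1 + r)
t = 0.693147 / 0.026545
t = 26.11

t = ln(2) / ln(1 + r) = 26.11 years


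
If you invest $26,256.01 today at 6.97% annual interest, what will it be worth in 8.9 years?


Future value formula: FV = PV × (1 + r)^t
FV = $26,256.01 × (1 + 0.0697)^8.9
FV = $26,256.01 × 1.821511
FV = $47,825.61

FV = PV × (1 + r)^t = $47,825.61


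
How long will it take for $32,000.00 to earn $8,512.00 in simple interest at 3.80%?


Rearrange the simple interest formula for t:
I = P × r × t  ⇒  t = I / (P × r)
t = $8,512.00 / ($32,000.00 × 0.038)
t = 7

t = I/(P×r) = 7 years


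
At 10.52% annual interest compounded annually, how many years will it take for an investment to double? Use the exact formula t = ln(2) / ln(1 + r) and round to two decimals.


Doubling condition: (1 + r)^t = 2
Take ln of both sides: t × ln(1 + r) = ln(2)
t = ln(2) / ln(1 + r)
t = 0.693147 / 0.100026
t = 6.93

t = ln(2) / ln(1 + r) = 6.93 years


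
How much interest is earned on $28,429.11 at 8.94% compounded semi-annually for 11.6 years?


Compound interest earned = final amount − principal.
A = P(1 + r/n)^(nt) = $28,429.11 × (1 + 0.0894/2)^(2 × 11.6) = $78,409.42
Interest = A − P = $78,409.42 − $28,429.11 = $49,980.31

Interest = A - P = $49,980.31


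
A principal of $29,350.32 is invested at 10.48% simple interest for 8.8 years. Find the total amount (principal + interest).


Total amount formula: A = P(1 + rt) = P + P·r·t
Interest: I = P × r × t = $29,350.32 × 0.1048 × 8.8 = $27,068.04
A = P + I = $29,350.32 + $27,068.04 = $56,418.36

A = P + I = P(1 + rt) = $56,418.36


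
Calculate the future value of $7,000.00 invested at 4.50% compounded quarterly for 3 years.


Compound interest formula: A = P(1 + r/n)^(nt)
A = $7,000.00 × (1 + 0.045/4)^(4 × 3)
Growth factor: (1 + 0.045/4)^12 = 1.143674
A = $7,000.00 × 1.143674
A = $8,005.72

A = P(1 + r/n)^(nt) = $8,005.72


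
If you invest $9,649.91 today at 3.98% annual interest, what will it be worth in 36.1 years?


Future value formula: FV = PV × (1 + r)^t
FV = $9,649.91 × (1 + 0.0398)^36.1
FV = $9,649.91 × 4.0915537
FV = $39,483.12

FV = PV × (1 + r)^t = $39,483.12


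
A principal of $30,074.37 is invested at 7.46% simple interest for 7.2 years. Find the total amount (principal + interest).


Total amount formula: A = P(1 + rt) = P + P·r·t
Interest: I = P × r × t = $30,074.37 × 0.0746 × 7.2 = $16,153.55
A = P + I = $30,074.37 + $16,153.55 = $46,227.92

A = P + I = P(1 + rt) = $46,227.92


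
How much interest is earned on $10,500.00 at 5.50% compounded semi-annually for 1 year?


Compound interest earned = final amount − principal.
A = P(1 + r/n)^(nt) = $10,500.00 × (1 + 0.055/2)^(2 × 1) = $11,085.44
Interest = A − P = $11,085.44 − $10,500.00 = $585.44

Interest = A - P = $585.44


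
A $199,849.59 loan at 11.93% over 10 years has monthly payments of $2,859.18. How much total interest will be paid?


Total paid over the life of the loan = PMT × n.
Total paid = $2,859.18 × 120 = $343,101.60
Total interest = total paid − principal = $343,101.60 − $199,849.59 = $143,252.01

Total interest = (PMT × n) - PV = $143,252.01


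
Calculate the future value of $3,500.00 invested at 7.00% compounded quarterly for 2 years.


Compound interest formula: A = P(1 + r/n)^(nt)
A = $3,500.00 × (1 + 0.07/4)^(4 × 2)
Growth factor: (1 + 0.07/4)^8 = 1.148882
A = $3,500.00 × 1.148882
A = $4,021.09

A = P(1 + r/n)^(nt) = $4,021.09


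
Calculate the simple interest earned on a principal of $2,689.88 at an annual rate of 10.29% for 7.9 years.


Simple interest formula: I = P × r × t
I = $2,689.88 × 0.1029 × 7.9
I = $2,186.63

I = P × r × t = $2,186.63


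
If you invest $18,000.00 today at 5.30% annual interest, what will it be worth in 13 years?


Future value formula: FV = PV × (1 + r)^t
FV = $18,000.00 × (1 + 0.053)^13
FV = $18,000.00 × 1.956901
FV = $35,224.22

FV = PV × (1 + r)^t = $35,224.22


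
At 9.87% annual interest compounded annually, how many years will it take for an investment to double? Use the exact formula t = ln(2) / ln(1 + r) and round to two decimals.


Doubling condition: (1 + r)^t = 2
Take ln of both sides: t × ln(1 + r) = ln(2)
t = ln(2) / ln(1 + r)
t = 0.693147 / 0.094128
t = 7.36

t = ln(2) / ln(1 + r) = 7.36 years


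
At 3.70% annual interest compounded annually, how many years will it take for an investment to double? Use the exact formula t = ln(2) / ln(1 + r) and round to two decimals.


Doubling condition: (1 + r)^t = 2
Take ln of both sides: t × ln(1 + r) = ln(2)
t = ln(2) / ln(1 + r)
t = 0.693147 / 0.036332
t = 19.08

t = ln(2) / ln(1 + r) = 19.08 years


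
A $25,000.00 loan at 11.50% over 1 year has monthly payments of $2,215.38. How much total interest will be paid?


Total paid over the life of the loan = PMT × n.
Total paid = $2,215.38 × 12 = $26,584.56
Total interest = total paid − principal = $26,584.56 − $25,000.00 = $1,584.56

Total interest = (PMT × n) - PV = $1,584.56


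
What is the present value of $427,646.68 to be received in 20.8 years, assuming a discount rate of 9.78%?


Present value formula: PV = FV / (1 + r)^t
PV = $427,646.68 / (1 + 0.0978)^20.8
PV = $427,646.68 / 6.9643904
PV = $61,404.75

PV = FV / (1 + r)^t = $61,404.75


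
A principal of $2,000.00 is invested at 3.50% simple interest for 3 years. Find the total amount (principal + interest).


Total amount formula: A = P(1 + rt) = P + P·r·t
Interest: I = P × r × t = $2,000.00 × 0.035 × 3 = $210.00
A = P + I = $2,000.00 + $210.00 = $2,210.00

A = P + I = P(1 + rt) = $2,210.00


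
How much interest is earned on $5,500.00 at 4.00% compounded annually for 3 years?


Compound interest earned = final amount − principal.
A = P(1 + r/n)^(nt) = $5,500.00 × (1 + 0.04/1)^(1 × 3) = $6,186.75
Interest = A − P = $6,186.75 − $5,500.00 = $686.75

Interest = A - P = $686.75


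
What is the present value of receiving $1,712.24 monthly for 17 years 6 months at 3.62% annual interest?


Present value of an ordinary annuity: PV = PMT × (1 − (1 + r)^(−n)) / r
Monthly rate r = 0.0362/12 ≈ 0.00301667, n = 210
PV = $1,712.24 × (1 − (1 + 0.0362/12)^(−210)) / (0.0362/12)
PV = $1,712.24 × 155.390937
PV = $266,066.58

PV = PMT × (1-(1+r)^(-n))/r = $266,066.58


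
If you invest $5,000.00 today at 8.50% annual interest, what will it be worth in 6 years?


Future value formula: FV = PV × (1 + r)^t
FV = $5,000.00 × (1 + 0.085)^6
FV = $5,000.00 × 1.631468
FV = $8,157.34

FV = PV × (1 + r)^t = $8,157.34


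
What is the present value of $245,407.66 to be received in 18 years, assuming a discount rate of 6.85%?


Present value formula: PV = FV / (1 + r)^t
PV = $245,407.66 / (1 + 0.0685)^18
PV = $245,407.66 / 3.295653
PV = $74,464.05

PV = FV / (1 + r)^t = $74,464.05


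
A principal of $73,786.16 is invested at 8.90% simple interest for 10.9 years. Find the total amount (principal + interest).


Total amount formula: A = P(1 + rt) = P + P·r·t
Interest: I = P × r × t = $73,786.16 × 0.089 × 10.9 = $71,579.95
A = P + I = $73,786.16 + $71,579.95 = $145,366.11

A = P + I = P(1 + rt) = $145,366.11


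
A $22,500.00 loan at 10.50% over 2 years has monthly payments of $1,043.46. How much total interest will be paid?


Total paid over the life of the loan = PMT × n.
Total paid = $1,043.46 × 24 = $25,043.04
Total interest = total paid − principal = $25,043.04 − $22,500.00 = $2,543.04

Total interest = (PMT × n) - PV = $2,543.04


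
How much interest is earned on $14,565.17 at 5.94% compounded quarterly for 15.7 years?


Compound interest earned = final amount − principal.
A = P(1 + r/n)^(nt) = $14,565.17 × (1 + 0.0594/4)^(4 × 15.7) = $36,758.02
Interest = A − P = $36,758.02 − $14,565.17 = $22,192.85

Interest = A - P = $22,192.85


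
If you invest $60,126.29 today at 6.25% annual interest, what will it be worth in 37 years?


Future value formula: FV = PV × (1 + r)^t
FV = $60,126.29 × (1 + 0.0625)^37
FV = $60,126.29 × 9.4225995
FV = $566,545.95

FV = PV × (1 + r)^t = $566,545.95


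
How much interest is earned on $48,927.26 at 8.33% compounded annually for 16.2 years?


Compound interest earned = final amount − principal.
A = P(1 + r/n)^(nt) = $48,927.26 × (1 + 0.0833/1)^(1 × 16.2) = $178,846.54
Interest = A − P = $178,846.54 − $48,927.26 = $129,919.28

Interest = A - P = $129,919.28


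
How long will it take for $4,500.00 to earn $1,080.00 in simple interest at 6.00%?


Rearrange the simple interest formula for t:
I = P × r × t  ⇒  t = I / (P × r)
t = $1,080.00 / ($4,500.00 × 0.06)
t = 4

t = I/(P×r) = 4 years


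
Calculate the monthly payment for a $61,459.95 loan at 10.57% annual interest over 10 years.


Loan payment formula: PMT = PV × r / (1 − (1 + r)^(−n))
Monthly rate r = 0.1057/12 ≈ 0.00880833, n = 120 months
Denominator: 1 − (1 + 0.1057/12)^(−120) = 0.650891
PMT = $61,459.95 × (0.1057/12) / 0.650891
PMT = $831.72 per month

PMT = PV × r / (1-(1+r)^(-n)) = $831.72/month


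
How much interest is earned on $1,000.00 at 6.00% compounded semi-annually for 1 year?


Compound interest earned = final amount − principal.
A = P(1 + r/n)^(nt) = $1,000.00 × (1 + 0.06/2)^(2 × 1) = $1,060.90
Interest = A − P = $1,060.90 − $1,000.00 = $60.90

Interest = A - P = $60.90


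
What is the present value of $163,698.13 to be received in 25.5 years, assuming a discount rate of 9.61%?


Present value formula: PV = FV / (1 + r)^t
PV = $163,698.13 / (1 + 0.0961)^25.5
PV = $163,698.13 / 10.379574
PV = $15,771.18

PV = FV / (1 + r)^t = $15,771.18


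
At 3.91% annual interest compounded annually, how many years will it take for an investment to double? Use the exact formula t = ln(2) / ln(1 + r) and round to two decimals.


Doubling condition: (1 + r)^t = 2
Take ln of both sides: t × ln(1 + r) = ln(2)
t = ln(2) / ln(1 + r)
t = 0.693147 / 0.038355
t = 18.07

t = ln(2) / ln(1 + r) = 18.07 years


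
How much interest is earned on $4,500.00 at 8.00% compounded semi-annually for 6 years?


Compound interest earned = final amount − principal.
A = P(1 + r/n)^(nt) = $4,500.00 × (1 + 0.08/2)^(2 × 6) = $7,204.64
Interest = A − P = $7,204.64 − $4,500.00 = $2,704.64

Interest = A - P = $2,704.64


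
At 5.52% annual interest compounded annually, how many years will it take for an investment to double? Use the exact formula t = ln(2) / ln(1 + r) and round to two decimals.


Doubling condition: (1 + r)^t = 2
Take ln of both sides: t × ln(1 + r) = ln(2)
t = ln(2) / ln(1 + r)
t = 0.693147 / 0.053730
t = 12.90

t = ln(2) / ln(1 + r) = 12.90 years


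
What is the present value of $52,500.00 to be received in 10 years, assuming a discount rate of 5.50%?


Present value formula: PV = FV / (1 + r)^t
PV = $52,500.00 / (1 + 0.055)^10
PV = $52,500.00 / 1.708144
PV = $30,735.11

PV = FV / (1 + r)^t = $30,735.11


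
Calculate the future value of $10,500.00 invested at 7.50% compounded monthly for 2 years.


Compound interest formula: A = P(1 + r/n)^(nt)
A = $10,500.00 × (1 + 0.075/12)^(12 × 2)
Growth factor: (1 + 0.075/12)^24 = 1.161292
A = $10,500.00 × 1.161292
A = $12,193.57

A = P(1 + r/n)^(nt) = $12,193.57


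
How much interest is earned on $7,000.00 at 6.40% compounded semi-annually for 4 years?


Compound interest earned = final amount − principal.
A = P(1 + r/n)^(nt) = $7,000.00 × (1 + 0.064/2)^(2 × 4) = $9,006.08
Interest = A − P = $9,006.08 − $7,000.00 = $2,006.08

Interest = A - P = $2,006.08


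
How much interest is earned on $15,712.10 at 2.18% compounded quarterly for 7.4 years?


Compound interest earned = final amount − principal.
A = P(1 + r/n)^(nt) = $15,712.10 × (1 + 0.0218/4)^(4 × 7.4) = $18,454.59
Interest = A − P = $18,454.59 − $15,712.10 = $2,742.49

Interest = A - P = $2,742.49


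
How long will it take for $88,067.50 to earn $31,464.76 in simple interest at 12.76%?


Rearrange the simple interest formula for t:
I = P × r × t  ⇒  t = I / (P × r)
t = $31,464.76 / ($88,067.50 × 0.1276)
t = 2.8

t = I/(P×r) = 2.8 years


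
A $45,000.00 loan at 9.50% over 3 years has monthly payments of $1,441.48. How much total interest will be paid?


Total paid over the life of the loan = PMT × n.
Total paid = $1,441.48 × 36 = $51,893.28
Total interest = total paid − principal = $51,893.28 − $45,000.00 = $6,893.28

Total interest = (PMT × n) - PV = $6,893.28


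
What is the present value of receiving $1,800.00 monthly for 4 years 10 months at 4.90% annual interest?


Present value of an ordinary annuity: PV = PMT × (1 − (1 + r)^(−n)) / r
Monthly rate r = 0.049/12 ≈ 0.00408333, n = 58
PV = $1,800.00 × (1 − (1 + 0.049/12)^(−58)) / (0.049/12)
PV = $1,800.00 × 51.550182
PV = $92,790.33

PV = PMT × (1-(1+r)^(-n))/r = $92,790.33


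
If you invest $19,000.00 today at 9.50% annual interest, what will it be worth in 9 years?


Future value formula: FV = PV × (1 + r)^t
FV = $19,000.00 × (1 + 0.095)^9
FV = $19,000.00 × 2.2632216
FV = $43,001.21

FV = PV × (1 + r)^t = $43,001.21


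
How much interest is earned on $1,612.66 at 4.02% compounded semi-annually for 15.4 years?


Compound interest earned = final amount − principal.
A = P(1 + r/n)^(nt) = $1,612.66 × (1 + 0.0402/2)^(2 × 15.4) = $2,976.73
Interest = A − P = $2,976.73 − $1,612.66 = $1,364.07

Interest = A - P = $1,364.07


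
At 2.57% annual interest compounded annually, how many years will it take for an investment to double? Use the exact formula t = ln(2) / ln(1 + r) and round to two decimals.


Doubling condition: (1 + r)^t = 2
Take ln of both sides: t × ln(1 + r) = ln(2)
t = ln(2) / ln(1 + r)
t = 0.693147 / 0.025375
t = 27.32

t = ln(2) / ln(1 + r) = 27.32 years


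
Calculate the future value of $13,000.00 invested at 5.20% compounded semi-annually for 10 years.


Compound interest formula: A = P(1 + r/n)^(nt)
A = $13,000.00 × (1 + 0.052/2)^(2 × 10)
Growth factor: (1 + 0.052/2)^20 = 1.670888
A = $13,000.00 × 1.670888
A = $21,721.54

A = P(1 + r/n)^(nt) = $21,721.54


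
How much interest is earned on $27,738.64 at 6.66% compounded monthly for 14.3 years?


Compound interest earned = final amount − principal.
A = P(1 + r/n)^(nt) = $27,738.64 × (1 + 0.0666/12)^(12 × 14.3) = $71,705.92
Interest = A − P = $71,705.92 − $27,738.64 = $43,967.28

Interest = A - P = $43,967.28


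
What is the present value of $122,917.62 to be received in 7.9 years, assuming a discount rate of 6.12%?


Present value formula: PV = FV / (1 + r)^t
PV = $122,917.62 / (1 + 0.0612)^7.9
PV = $122,917.62 / 1.598815
PV = $76,880.45

PV = FV / (1 + r)^t = $76,880.45


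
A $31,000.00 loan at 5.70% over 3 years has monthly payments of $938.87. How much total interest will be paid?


Total paid over the life of the loan = PMT × n.
Total paid = $938.87 × 36 = $33,799.32
Total interest = total paid − principal = $33,799.32 − $31,000.00 = $2,799.32

Total interest = (PMT × n) - PV = $2,799.32


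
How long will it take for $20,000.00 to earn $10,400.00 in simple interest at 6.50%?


Rearrange the simple interest formula for t:
I = P × r × t  ⇒  t = I / (P × r)
t = $10,400.00 / ($20,000.00 × 0.065)
t = 8

t = I/(P×r) = 8 years


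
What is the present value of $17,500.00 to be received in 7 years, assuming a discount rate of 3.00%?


Present value formula: PV = FV / (1 + r)^t
PV = $17,500.00 / (1 + 0.03)^7
PV = $17,500.00 / 1.229874
PV = $14,229.10

PV = FV / (1 + r)^t = $14,229.10


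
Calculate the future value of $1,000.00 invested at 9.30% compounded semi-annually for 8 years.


Compound interest formula: A = P(1 + r/n)^(nt)
A = $1,000.00 × (1 + 0.093/2)^(2 × 8)
Growth factor: (1 + 0.093/2)^16 = 2.069320
A = $1,000.00 × 2.069320
A = $2,069.32

A = P(1 + r/n)^(nt) = $2,069.32


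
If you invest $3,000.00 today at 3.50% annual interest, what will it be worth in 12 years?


Future value formula: FV = PV × (1 + r)^t
FV = $3,000.00 × (1 + 0.035)^12
FV = $3,000.00 × 1.511069
FV = $4,533.21

FV = PV × (1 + r)^t = $4,533.21


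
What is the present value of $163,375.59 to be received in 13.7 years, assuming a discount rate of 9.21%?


Present value formula: PV = FV / (1 + r)^t
PV = $163,375.59 / (1 + 0.0921)^13.7
PV = $163,375.59 / 3.343451
PV = $48,864.36

PV = FV / (1 + r)^t = $48,864.36


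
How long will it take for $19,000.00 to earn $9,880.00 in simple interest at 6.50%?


Rearrange the simple interest formula for t:
I = P × r × t  ⇒  t = I / (P × r)
t = $9,880.00 / ($19,000.00 × 0.065)
t = 8

t = I/(P×r) = 8 years


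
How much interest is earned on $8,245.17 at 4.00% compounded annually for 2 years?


Compound interest earned = final amount − principal.
A = P(1 + r/n)^(nt) = $8,245.17 × (1 + 0.04/1)^(1 × 2) = $8,917.98
Interest = A − P = $8,917.98 − $8,245.17 = $672.81

Interest = A - P = $672.81


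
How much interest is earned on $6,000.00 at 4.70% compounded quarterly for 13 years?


Compound interest earned = final amount − principal.
A = P(1 + r/n)^(nt) = $6,000.00 × (1 + 0.047/4)^(4 × 13) = $11,014.34
Interest = A − P = $11,014.34 − $6,000.00 = $5,014.34

Interest = A - P = $5,014.34


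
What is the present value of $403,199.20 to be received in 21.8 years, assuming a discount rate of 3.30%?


Present value formula: PV = FV / (1 + r)^t
PV = $403,199.20 / (1 + 0.033)^21.8
PV = $403,199.20 / 2.0294904
PV = $198,670.17

PV = FV / (1 + r)^t = $198,670.17


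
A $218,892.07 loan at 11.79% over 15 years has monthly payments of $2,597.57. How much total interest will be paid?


Total paid over the life of the loan = PMT × n.
Total paid = $2,597.57 × 180 = $467,562.60
Total interest = total paid − principal = $467,562.60 − $218,892.07 = $248,670.53

Total interest = (PMT × n) - PV = $248,670.53


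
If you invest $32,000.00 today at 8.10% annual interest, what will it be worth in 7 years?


Future value formula: FV = PV × (1 + r)^t
FV = $32,000.00 × (1 + 0.081)^7
FV = $32,000.00 × 1.7249633
FV = $55,198.83

FV = PV × (1 + r)^t = $55,198.83


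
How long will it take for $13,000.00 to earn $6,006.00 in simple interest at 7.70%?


Rearrange the simple interest formula for t:
I = P × r × t  ⇒  t = I / (P × r)
t = $6,006.00 / ($13,000.00 × 0.077)
t = 6

t = I/(P×r) = 6 years


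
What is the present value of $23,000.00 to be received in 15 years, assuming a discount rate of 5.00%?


Present value formula: PV = FV / (1 + r)^t
PV = $23,000.00 / (1 + 0.05)^15
PV = $23,000.00 / 2.078928
PV = $11,063.39

PV = FV / (1 + r)^t = $11,063.39


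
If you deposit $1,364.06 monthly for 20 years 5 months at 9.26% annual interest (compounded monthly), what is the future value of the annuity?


Future value of an ordinary annuity: FV = PMT × ((1 + r)^n − 1) / r
Monthly rate r = 0.0926/12 ≈ 0.00771667, n = 245
FV = $1,364.06 × ((1 + 0.0926/12)^245 − 1) / (0.0926/12)
FV = $1,364.06 × 722.506140
FV = $985,541.73

FV = PMT × ((1+r)^n - 1)/r = $985,541.73


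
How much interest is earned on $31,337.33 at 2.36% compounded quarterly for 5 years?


Compound interest earned = final amount − principal.
A = P(1 + r/n)^(nt) = $31,337.33 × (1 + 0.0236/4)^(4 × 5) = $35,249.92
Interest = A − P = $35,249.92 − $31,337.33 = $3,912.59

Interest = A - P = $3,912.59


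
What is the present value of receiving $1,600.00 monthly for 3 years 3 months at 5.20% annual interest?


Present value of an ordinary annuity: PV = PMT × (1 − (1 + r)^(−n)) / r
Monthly rate r = 0.052/12 ≈ 0.00433333, n = 39
PV = $1,600.00 × (1 − (1 + 0.052/12)^(−39)) / (0.052/12)
PV = $1,600.00 × 35.811392
PV = $57,298.23

PV = PMT × (1-(1+r)^(-n))/r = $57,298.23


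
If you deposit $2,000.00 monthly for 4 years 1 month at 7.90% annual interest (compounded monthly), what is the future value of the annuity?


Future value of an ordinary annuity: FV = PMT × ((1 + r)^n − 1) / r
Monthly rate r = 0.079/12 ≈ 0.00658333, n = 49
FV = $2,000.00 × ((1 + 0.079/12)^49 − 1) / (0.079/12)
FV = $2,000.00 × 57.604716
FV = $115,209.43

FV = PMT × ((1+r)^n - 1)/r = $115,209.43


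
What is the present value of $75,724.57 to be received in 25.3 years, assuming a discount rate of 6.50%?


Present value formula: PV = FV / (1 + r)^t
PV = $75,724.57 / (1 + 0.065)^25.3
PV = $75,724.57 / 4.919773
PV = $15,391.88

PV = FV / (1 + r)^t = $15,391.88


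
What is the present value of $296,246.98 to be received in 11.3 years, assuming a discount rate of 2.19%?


Present value formula: PV = FV / (1 + r)^t
PV = $296,246.98 / (1 + 0.0219)^11.3
PV = $296,246.98 / 1.2773647
PV = $231,920.44

PV = FV / (1 + r)^t = $231,920.44


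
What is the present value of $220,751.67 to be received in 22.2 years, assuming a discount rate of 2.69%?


Present value formula: PV = FV / (1 + r)^t
PV = $220,751.67 / (1 + 0.0269)^22.2
PV = $220,751.67 / 1.8027065
PV = $122,455.69

PV = FV / (1 + r)^t = $122,455.69


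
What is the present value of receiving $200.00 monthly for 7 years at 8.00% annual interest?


Present value of an ordinary annuity: PV = PMT × (1 − (1 + r)^(−n)) / r
Monthly rate r = 0.08/12 ≈ 0.00666667, n = 84
PV = $200.00 × (1 − (1 + 0.08/12)^(−84)) / (0.08/12)
PV = $200.00 × 64.159261
PV = $12,831.85

PV = PMT × (1-(1+r)^(-n))/r = $12,831.85


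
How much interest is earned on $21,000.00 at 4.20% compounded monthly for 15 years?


Compound interest earned = final amount − principal.
A = P(1 + r/n)^(nt) = $21,000.00 × (1 + 0.042/12)^(12 × 15) = $39,386.48
Interest = A − P = $39,386.48 − $21,000.00 = $18,386.48

Interest = A - P = $18,386.48


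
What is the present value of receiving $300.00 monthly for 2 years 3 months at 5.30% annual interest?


Present value of an ordinary annuity: PV = PMT × (1 − (1 + r)^(−n)) / r
Monthly rate r = 0.053/12 ≈ 0.00441667, n = 27
PV = $300.00 × (1 − (1 + 0.053/12)^(−27)) / (0.053/12)
PV = $300.00 × 25.399480
PV = $7,619.84

PV = PMT × (1-(1+r)^(-n))/r = $7,619.84


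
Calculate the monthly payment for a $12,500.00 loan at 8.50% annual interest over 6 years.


Loan payment formula: PMT = PV × r / (1 − (1 + r)^(−n))
Monthly rate r = 0.085/12 ≈ 0.00708333, n = 72 months
Denominator: 1 − (1 + 0.085/12)^(−72) = 0.398424
PMT = $12,500.00 × (0.085/12) / 0.398424
PMT = $222.23 per month

PMT = PV × r / (1-(1+r)^(-n)) = $222.23/month


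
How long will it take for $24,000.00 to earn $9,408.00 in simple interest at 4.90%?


Rearrange the simple interest formula for t:
I = P × r × t  ⇒  t = I / (P × r)
t = $9,408.00 / ($24,000.00 × 0.049)
t = 8

t = I/(P×r) = 8 years


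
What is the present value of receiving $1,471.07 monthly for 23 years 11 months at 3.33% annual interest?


Present value of an ordinary annuity: PV = PMT × (1 − (1 + r)^(−n)) / r
Monthly rate r = 0.0333/12 = 0.002775, n = 287
PV = $1,471.07 × (1 − (1 + 0.0333/12)^(−287)) / (0.0333/12)
PV = $1,471.07 × 197.680775
PV = $290,802.26

PV = PMT × (1-(1+r)^(-n))/r = $290,802.26


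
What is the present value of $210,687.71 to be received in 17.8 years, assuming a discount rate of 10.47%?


Present value formula: PV = FV / (1 + r)^t
PV = $210,687.71 / (1 + 0.1047)^17.8
PV = $210,687.71 / 5.885041
PV = $35,800.55

PV = FV / (1 + r)^t = $35,800.55


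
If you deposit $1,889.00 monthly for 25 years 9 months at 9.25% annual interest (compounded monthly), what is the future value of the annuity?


Future value of an ordinary annuity: FV = PMT × ((1 + r)^n − 1) / r
Monthly rate r = 0.0925/12 ≈ 0.00770833, n = 309
FV = $1,889.00 × ((1 + 0.0925/12)^309 − 1) / (0.0925/12)
FV = $1,889.00 × 1261.850235
FV = $2,383,635.09

FV = PMT × ((1+r)^n - 1)/r = $2,383,635.09


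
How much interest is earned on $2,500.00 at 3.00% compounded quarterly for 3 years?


Compound interest earned = final amount − principal.
A = P(1 + r/n)^(nt) = $2,500.00 × (1 + 0.03/4)^(4 × 3) = $2,734.52
Interest = A − P = $2,734.52 − $2,500.00 = $234.52

Interest = A - P = $234.52


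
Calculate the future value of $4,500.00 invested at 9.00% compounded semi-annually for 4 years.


Compound interest formula: A = P(1 + r/n)^(nt)
A = $4,500.00 × (1 + 0.09/2)^(2 × 4)
Growth factor: (1 + 0.09/2)^8 = 1.422101
A = $4,500.00 × 1.422101
A = $6,399.45

A = P(1 + r/n)^(nt) = $6,399.45


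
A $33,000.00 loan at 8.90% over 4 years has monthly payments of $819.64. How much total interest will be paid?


Total paid over the life of the loan = PMT × n.
Total paid = $819.64 × 48 = $39,342.72
Total interest = total paid − principal = $39,342.72 − $33,000.00 = $6,342.72

Total interest = (PMT × n) - PV = $6,342.72


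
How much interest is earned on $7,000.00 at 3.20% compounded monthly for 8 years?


Compound interest earned = final amount − principal.
A = P(1 + r/n)^(nt) = $7,000.00 × (1 + 0.032/12)^(12 × 8) = $9,039.19
Interest = A − P = $9,039.19 − $7,000.00 = $2,039.19

Interest = A - P = $2,039.19


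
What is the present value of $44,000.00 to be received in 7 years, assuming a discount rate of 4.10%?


Present value formula: PV = FV / (1 + r)^t
PV = $44,000.00 / (1 + 0.041)^7
PV = $44,000.00 / 1.3248146
PV = $33,212.19

PV = FV / (1 + r)^t = $33,212.19


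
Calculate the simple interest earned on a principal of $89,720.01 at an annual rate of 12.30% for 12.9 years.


Simple interest formula: I = P × r × t
I = $89,720.01 × 0.123 × 12.9
I = $142,358.74

I = P × r × t = $142,358.74


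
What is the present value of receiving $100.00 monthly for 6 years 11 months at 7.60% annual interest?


Present value of an ordinary annuity: PV = PMT × (1 − (1 + r)^(−n)) / r
Monthly rate r = 0.076/12 ≈ 0.00633333, n = 83
PV = $100.00 × (1 − (1 + 0.076/12)^(−83)) / (0.076/12)
PV = $100.00 × 64.398654
PV = $6,439.87

PV = PMT × (1-(1+r)^(-n))/r = $6,439.87


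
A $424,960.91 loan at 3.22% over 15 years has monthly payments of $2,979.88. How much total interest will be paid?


Total paid over the life of the loan = PMT × n.
Total paid = $2,979.88 × 180 = $536,378.40
Total interest = total paid − principal = $536,378.40 − $424,960.91 = $111,417.49

Total interest = (PMT × n) - PV = $111,417.49


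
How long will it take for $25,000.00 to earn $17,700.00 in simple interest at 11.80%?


Rearrange the simple interest formula for t:
I = P × r × t  ⇒  t = I / (P × r)
t = $17,700.00 / ($25,000.00 × 0.118)
t = 6

t = I/(P×r) = 6 years


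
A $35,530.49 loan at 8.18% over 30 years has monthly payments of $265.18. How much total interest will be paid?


Total paid over the life of the loan = PMT × n.
Total paid = $265.18 × 360 = $95,464.80
Total interest = total paid − principal = $95,464.80 − $35,530.49 = $59,934.31

Total interest = (PMT × n) - PV = $59,934.31


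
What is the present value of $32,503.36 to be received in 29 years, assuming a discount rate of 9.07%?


Present value formula: PV = FV / (1 + r)^t
PV = $32,503.36 / (1 + 0.0907)^29
PV = $32,503.36 / 12.400925
PV = $2,621.04

PV = FV / (1 + r)^t = $2,621.04


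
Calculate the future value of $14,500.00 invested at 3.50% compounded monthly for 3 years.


Compound interest formula: A = P(1 + r/n)^(nt)
A = $14,500.00 × (1 + 0.035/12)^(12 × 3)
Growth factor: (1 + 0.035/12)^36 = 1.110541
A = $14,500.00 × 1.110541
A = $16,102.84

A = P(1 + r/n)^(nt) = $16,102.84


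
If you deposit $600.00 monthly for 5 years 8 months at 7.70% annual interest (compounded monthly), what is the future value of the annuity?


Future value of an ordinary annuity: FV = PMT × ((1 + r)^n − 1) / r
Monthly rate r = 0.077/12 ≈ 0.00641667, n = 68
FV = $600.00 × ((1 + 0.077/12)^68 − 1) / (0.077/12)
FV = $600.00 × 84.914715
FV = $50,948.83

FV = PMT × ((1+r)^n - 1)/r = $50,948.83


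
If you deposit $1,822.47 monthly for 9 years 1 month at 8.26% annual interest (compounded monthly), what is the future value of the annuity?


Future value of an ordinary annuity: FV = PMT × ((1 + r)^n − 1) / r
Monthly rate r = 0.0826/12 ≈ 0.00688333, n = 109
FV = $1,822.47 × ((1 + 0.0826/12)^109 − 1) / (0.0826/12)
FV = $1,822.47 × 161.573426
FV = $294,462.72

FV = PMT × ((1+r)^n - 1)/r = $294,462.72


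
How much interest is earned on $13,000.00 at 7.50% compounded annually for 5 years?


Compound interest earned = final amount − principal.
A = P(1 + r/n)^(nt) = $13,000.00 × (1 + 0.075/1)^(1 × 5) = $18,663.18
Interest = A − P = $18,663.18 − $13,000.00 = $5,663.18

Interest = A - P = $5,663.18


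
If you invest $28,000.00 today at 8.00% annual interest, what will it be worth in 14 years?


Future value formula: FV = PV × (1 + r)^t
FV = $28,000.00 × (1 + 0.08)^14
FV = $28,000.00 × 2.9371936
FV = $82,241.42

FV = PV × (1 + r)^t = $82,241.42


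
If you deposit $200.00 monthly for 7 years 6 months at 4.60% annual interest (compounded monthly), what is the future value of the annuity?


Future value of an ordinary annuity: FV = PMT × ((1 + r)^n − 1) / r
Monthly rate r = 0.046/12 ≈ 0.00383333, n = 90
FV = $200.00 × ((1 + 0.046/12)^90 − 1) / (0.046/12)
FV = $200.00 × 107.232764
FV = $21,446.55

FV = PMT × ((1+r)^n - 1)/r = $21,446.55


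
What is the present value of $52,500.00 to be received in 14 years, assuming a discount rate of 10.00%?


Present value formula: PV = FV / (1 + r)^t
PV = $52,500.00 / (1 + 0.1)^14
PV = $52,500.00 / 3.797498
PV = $13,824.89

PV = FV / (1 + r)^t = $13,824.89


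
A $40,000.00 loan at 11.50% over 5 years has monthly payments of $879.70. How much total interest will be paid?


Total paid over the life of the loan = PMT × n.
Total paid = $879.70 × 60 = $52,782.00
Total interest = total paid − principal = $52,782.00 − $40,000.00 = $12,782.00

Total interest = (PMT × n) - PV = $12,782.00


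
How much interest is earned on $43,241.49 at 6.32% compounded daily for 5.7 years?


Compound interest earned = final amount − principal.
A = P(1 + r/n)^(nt) = $43,241.49 × (1 + 0.0632/365)^(365 × 5.7) = $61,992.24
Interest = A − P = $61,992.24 − $43,241.49 = $18,750.75

Interest = A - P = $18,750.75


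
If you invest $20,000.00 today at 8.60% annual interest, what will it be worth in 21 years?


Future value formula: FV = PV × (1 + r)^t
FV = $20,000.00 × (1 + 0.086)^21
FV = $20,000.00 × 5.654918
FV = $113,098.36

FV = PV × (1 + r)^t = $113,098.36


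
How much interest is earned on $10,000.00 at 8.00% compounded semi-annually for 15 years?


Compound interest earned = final amount − principal.
A = P(1 + r/n)^(nt) = $10,000.00 × (1 + 0.08/2)^(2 × 15) = $32,433.98
Interest = A − P = $32,433.98 − $10,000.00 = $22,433.98

Interest = A - P = $22,433.98


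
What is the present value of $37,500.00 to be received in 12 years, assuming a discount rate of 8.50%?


Present value formula: PV = FV / (1 + r)^t
PV = $37,500.00 / (1 + 0.085)^12
PV = $37,500.00 / 2.661686
PV = $14,088.81

PV = FV / (1 + r)^t = $14,088.81


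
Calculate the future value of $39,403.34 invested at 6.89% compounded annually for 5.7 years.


Compound interest formula: A = P(1 + r/n)^(nt)
A = $39,403.34 × (1 + 0.0689/1)^(1 × 5.7)
Growth factor: (1 + 0.0689/1)^5.7 = 1.4619797
A = $39,403.34 × 1.4619797
A = $57,606.88

A = P(1 + r/n)^(nt) = $57,606.88


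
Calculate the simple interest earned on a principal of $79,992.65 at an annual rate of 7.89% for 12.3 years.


Simple interest formula: I = P × r × t
I = $79,992.65 × 0.0789 × 12.3
I = $77,630.47

I = P × r × t = $77,630.47


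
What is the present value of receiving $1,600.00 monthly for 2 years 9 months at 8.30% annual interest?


Present value of an ordinary annuity: PV = PMT × (1 − (1 + r)^(−n)) / r
Monthly rate r = 0.083/12 ≈ 0.00691667, n = 33
PV = $1,600.00 × (1 − (1 + 0.083/12)^(−33)) / (0.083/12)
PV = $1,600.00 × 29.414329
PV = $47,062.93

PV = PMT × (1-(1+r)^(-n))/r = $47,062.93


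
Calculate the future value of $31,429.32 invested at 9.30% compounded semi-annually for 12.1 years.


Compound interest formula: A = P(1 + r/n)^(nt)
A = $31,429.32 × (1 + 0.093/2)^(2 × 12.1)
Growth factor: (1 + 0.093/2)^24.2 = 3.0039274
A = $31,429.32 × 3.0039274
A = $94,411.40

A = P(1 + r/n)^(nt) = $94,411.40


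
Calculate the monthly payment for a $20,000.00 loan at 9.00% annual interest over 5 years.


Loan payment formula: PMT = PV × r / (1 − (1 + r)^(−n))
Monthly rate r = 0.09/12 = 0.0075, n = 60 months
Denominator: 1 − (1 + 0.09/12)^(−60) = 0.361300
PMT = $20,000.00 × (0.09/12) / 0.361300
PMT = $415.17 per month

PMT = PV × r / (1-(1+r)^(-n)) = $415.17/month


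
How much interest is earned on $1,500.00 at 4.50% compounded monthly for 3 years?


Compound interest earned = final amount − principal.
A = P(1 + r/n)^(nt) = $1,500.00 × (1 + 0.045/12)^(12 × 3) = $1,716.37
Interest = A − P = $1,716.37 − $1,500.00 = $216.37

Interest = A - P = $216.37


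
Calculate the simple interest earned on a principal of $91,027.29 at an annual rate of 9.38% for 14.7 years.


Simple interest formula: I = P × r × t
I = $91,027.29 × 0.0938 × 14.7
I = $125,513.89

I = P × r × t = $125,513.89


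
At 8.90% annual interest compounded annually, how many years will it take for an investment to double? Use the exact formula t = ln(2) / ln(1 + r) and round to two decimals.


Doubling condition: (1 + r)^t = 2
Take ln of both sides: t × ln(1 + r) = ln(2)
t = ln(2) / ln(1 + r)
t = 0.693147 / 0.085260
t = 8.13

t = ln(2) / ln(1 + r) = 8.13 years


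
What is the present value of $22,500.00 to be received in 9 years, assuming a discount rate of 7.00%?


Present value formula: PV = FV / (1 + r)^t
PV = $22,500.00 / (1 + 0.07)^9
PV = $22,500.00 / 1.838459
PV = $12,238.51

PV = FV / (1 + r)^t = $12,238.51


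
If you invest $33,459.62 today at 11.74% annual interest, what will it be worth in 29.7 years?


Future value formula: FV = PV × (1 + r)^t
FV = $33,459.62 × (1 + 0.1174)^29.7
FV = $33,459.62 × 27.026973
FV = $904,312.25

FV = PV × (1 + r)^t = $904,312.25
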